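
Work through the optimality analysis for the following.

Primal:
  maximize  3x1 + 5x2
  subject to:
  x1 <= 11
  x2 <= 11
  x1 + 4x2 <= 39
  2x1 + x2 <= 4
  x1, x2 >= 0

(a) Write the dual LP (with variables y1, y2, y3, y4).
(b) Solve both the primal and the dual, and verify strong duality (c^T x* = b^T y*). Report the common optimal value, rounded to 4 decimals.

The standard primal-dual pair for 'max c^T x s.t. A x <= b, x >= 0' is:
  Dual:  min b^T y  s.t.  A^T y >= c,  y >= 0.

So the dual LP is:
  minimize  11y1 + 11y2 + 39y3 + 4y4
  subject to:
    y1 + y3 + 2y4 >= 3
    y2 + 4y3 + y4 >= 5
    y1, y2, y3, y4 >= 0

Solving the primal: x* = (0, 4).
  primal value c^T x* = 20.
Solving the dual: y* = (0, 0, 0, 5).
  dual value b^T y* = 20.
Strong duality: c^T x* = b^T y*. Confirmed.

20


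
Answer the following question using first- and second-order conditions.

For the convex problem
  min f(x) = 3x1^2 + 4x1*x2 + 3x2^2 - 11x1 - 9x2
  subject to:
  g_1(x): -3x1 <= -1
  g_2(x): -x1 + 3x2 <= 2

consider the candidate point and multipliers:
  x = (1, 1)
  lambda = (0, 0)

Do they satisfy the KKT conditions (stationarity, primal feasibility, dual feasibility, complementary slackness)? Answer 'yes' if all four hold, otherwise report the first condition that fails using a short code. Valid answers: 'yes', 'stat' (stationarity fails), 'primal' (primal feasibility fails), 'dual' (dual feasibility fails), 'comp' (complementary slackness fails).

Gradient of f: grad f(x) = Q x + c = (-1, 1)
Constraint values g_i(x) = a_i^T x - b_i:
  g_1((1, 1)) = -2
  g_2((1, 1)) = 0
Stationarity residual: grad f(x) + sum_i lambda_i a_i = (-1, 1)
  -> stationarity FAILS
Primal feasibility (all g_i <= 0): OK
Dual feasibility (all lambda_i >= 0): OK
Complementary slackness (lambda_i * g_i(x) = 0 for all i): OK

Verdict: the first failing condition is stationarity -> stat.

stat


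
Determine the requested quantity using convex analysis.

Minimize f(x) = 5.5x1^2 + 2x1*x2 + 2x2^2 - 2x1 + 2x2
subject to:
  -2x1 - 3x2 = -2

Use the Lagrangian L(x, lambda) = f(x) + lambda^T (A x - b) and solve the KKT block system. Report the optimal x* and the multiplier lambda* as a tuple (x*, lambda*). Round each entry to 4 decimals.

Form the Lagrangian:
  L(x, lambda) = (1/2) x^T Q x + c^T x + lambda^T (A x - b)
Stationarity (grad_x L = 0): Q x + c + A^T lambda = 0.
Primal feasibility: A x = b.

This gives the KKT block system:
  [ Q   A^T ] [ x     ]   [-c ]
  [ A    0  ] [ lambda ] = [ b ]

Solving the linear system:
  x*      = (0.3736, 0.4176)
  lambda* = (1.4725)
  f(x*)   = 1.5165

x* = (0.3736, 0.4176), lambda* = (1.4725)


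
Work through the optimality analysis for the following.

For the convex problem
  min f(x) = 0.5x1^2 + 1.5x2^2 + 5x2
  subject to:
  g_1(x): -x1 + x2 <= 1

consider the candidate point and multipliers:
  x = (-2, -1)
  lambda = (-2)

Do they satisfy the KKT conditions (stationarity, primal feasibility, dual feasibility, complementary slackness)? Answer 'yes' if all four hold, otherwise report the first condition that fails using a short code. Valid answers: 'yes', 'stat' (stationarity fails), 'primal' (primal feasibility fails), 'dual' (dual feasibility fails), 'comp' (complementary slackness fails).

Gradient of f: grad f(x) = Q x + c = (-2, 2)
Constraint values g_i(x) = a_i^T x - b_i:
  g_1((-2, -1)) = 0
Stationarity residual: grad f(x) + sum_i lambda_i a_i = (0, 0)
  -> stationarity OK
Primal feasibility (all g_i <= 0): OK
Dual feasibility (all lambda_i >= 0): FAILS
Complementary slackness (lambda_i * g_i(x) = 0 for all i): OK

Verdict: the first failing condition is dual_feasibility -> dual.

dual


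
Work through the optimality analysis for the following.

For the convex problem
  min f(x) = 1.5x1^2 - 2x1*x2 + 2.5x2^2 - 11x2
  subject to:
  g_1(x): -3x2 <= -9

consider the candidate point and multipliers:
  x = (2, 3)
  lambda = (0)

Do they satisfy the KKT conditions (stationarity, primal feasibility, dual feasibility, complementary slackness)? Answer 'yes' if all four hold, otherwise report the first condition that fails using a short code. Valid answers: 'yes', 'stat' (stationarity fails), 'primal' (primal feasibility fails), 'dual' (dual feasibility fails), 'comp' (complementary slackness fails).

Gradient of f: grad f(x) = Q x + c = (0, 0)
Constraint values g_i(x) = a_i^T x - b_i:
  g_1((2, 3)) = 0
Stationarity residual: grad f(x) + sum_i lambda_i a_i = (0, 0)
  -> stationarity OK
Primal feasibility (all g_i <= 0): OK
Dual feasibility (all lambda_i >= 0): OK
Complementary slackness (lambda_i * g_i(x) = 0 for all i): OK

Verdict: yes, KKT holds.

yes


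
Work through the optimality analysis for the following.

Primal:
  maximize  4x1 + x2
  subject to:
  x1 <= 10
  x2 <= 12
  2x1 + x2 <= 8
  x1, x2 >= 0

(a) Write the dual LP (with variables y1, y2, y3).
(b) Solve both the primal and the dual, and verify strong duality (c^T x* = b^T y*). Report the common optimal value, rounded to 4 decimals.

The standard primal-dual pair for 'max c^T x s.t. A x <= b, x >= 0' is:
  Dual:  min b^T y  s.t.  A^T y >= c,  y >= 0.

So the dual LP is:
  minimize  10y1 + 12y2 + 8y3
  subject to:
    y1 + 2y3 >= 4
    y2 + y3 >= 1
    y1, y2, y3 >= 0

Solving the primal: x* = (4, 0).
  primal value c^T x* = 16.
Solving the dual: y* = (0, 0, 2).
  dual value b^T y* = 16.
Strong duality: c^T x* = b^T y*. Confirmed.

16


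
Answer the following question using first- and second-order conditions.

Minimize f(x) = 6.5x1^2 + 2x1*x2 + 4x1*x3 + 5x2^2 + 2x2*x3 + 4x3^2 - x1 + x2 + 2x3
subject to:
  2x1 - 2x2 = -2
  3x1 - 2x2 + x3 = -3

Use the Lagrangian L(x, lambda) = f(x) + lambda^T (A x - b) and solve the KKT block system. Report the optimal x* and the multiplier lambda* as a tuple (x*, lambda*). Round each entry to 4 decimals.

Form the Lagrangian:
  L(x, lambda) = (1/2) x^T Q x + c^T x + lambda^T (A x - b)
Stationarity (grad_x L = 0): Q x + c + A^T lambda = 0.
Primal feasibility: A x = b.

This gives the KKT block system:
  [ Q   A^T ] [ x     ]   [-c ]
  [ A    0  ] [ lambda ] = [ b ]

Solving the linear system:
  x*      = (-0.4348, 0.5652, -0.5652)
  lambda* = (-0.8043, 3.1304)
  f(x*)   = 3.8261

x* = (-0.4348, 0.5652, -0.5652), lambda* = (-0.8043, 3.1304)


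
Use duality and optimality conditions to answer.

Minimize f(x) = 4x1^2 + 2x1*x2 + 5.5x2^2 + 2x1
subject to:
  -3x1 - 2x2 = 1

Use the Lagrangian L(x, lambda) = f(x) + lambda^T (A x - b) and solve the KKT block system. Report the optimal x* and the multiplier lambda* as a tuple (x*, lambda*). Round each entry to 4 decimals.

Form the Lagrangian:
  L(x, lambda) = (1/2) x^T Q x + c^T x + lambda^T (A x - b)
Stationarity (grad_x L = 0): Q x + c + A^T lambda = 0.
Primal feasibility: A x = b.

This gives the KKT block system:
  [ Q   A^T ] [ x     ]   [-c ]
  [ A    0  ] [ lambda ] = [ b ]

Solving the linear system:
  x*      = (-0.3458, 0.0187)
  lambda* = (-0.243)
  f(x*)   = -0.2243

x* = (-0.3458, 0.0187), lambda* = (-0.243)


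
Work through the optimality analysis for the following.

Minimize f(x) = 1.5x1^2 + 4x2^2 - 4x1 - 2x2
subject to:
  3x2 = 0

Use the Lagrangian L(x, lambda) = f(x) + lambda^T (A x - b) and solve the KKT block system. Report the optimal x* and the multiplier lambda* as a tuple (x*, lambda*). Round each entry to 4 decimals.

Form the Lagrangian:
  L(x, lambda) = (1/2) x^T Q x + c^T x + lambda^T (A x - b)
Stationarity (grad_x L = 0): Q x + c + A^T lambda = 0.
Primal feasibility: A x = b.

This gives the KKT block system:
  [ Q   A^T ] [ x     ]   [-c ]
  [ A    0  ] [ lambda ] = [ b ]

Solving the linear system:
  x*      = (1.3333, 0)
  lambda* = (0.6667)
  f(x*)   = -2.6667

x* = (1.3333, 0), lambda* = (0.6667)


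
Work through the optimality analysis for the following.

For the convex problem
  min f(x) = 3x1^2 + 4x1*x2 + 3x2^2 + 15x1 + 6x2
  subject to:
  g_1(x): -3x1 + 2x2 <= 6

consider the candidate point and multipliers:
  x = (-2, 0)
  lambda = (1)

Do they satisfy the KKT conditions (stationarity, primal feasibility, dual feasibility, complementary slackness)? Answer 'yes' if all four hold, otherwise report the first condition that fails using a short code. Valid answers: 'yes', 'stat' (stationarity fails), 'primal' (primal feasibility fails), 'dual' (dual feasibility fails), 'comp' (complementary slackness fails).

Gradient of f: grad f(x) = Q x + c = (3, -2)
Constraint values g_i(x) = a_i^T x - b_i:
  g_1((-2, 0)) = 0
Stationarity residual: grad f(x) + sum_i lambda_i a_i = (0, 0)
  -> stationarity OK
Primal feasibility (all g_i <= 0): OK
Dual feasibility (all lambda_i >= 0): OK
Complementary slackness (lambda_i * g_i(x) = 0 for all i): OK

Verdict: yes, KKT holds.

yes


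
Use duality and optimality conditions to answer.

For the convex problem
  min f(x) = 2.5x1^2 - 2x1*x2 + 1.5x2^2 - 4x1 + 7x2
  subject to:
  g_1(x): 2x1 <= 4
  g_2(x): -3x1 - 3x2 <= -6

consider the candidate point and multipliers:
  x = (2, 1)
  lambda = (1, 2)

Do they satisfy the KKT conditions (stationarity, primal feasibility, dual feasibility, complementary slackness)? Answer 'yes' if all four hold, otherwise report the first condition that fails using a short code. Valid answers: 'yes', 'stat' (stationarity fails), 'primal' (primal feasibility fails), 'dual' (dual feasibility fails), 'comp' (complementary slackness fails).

Gradient of f: grad f(x) = Q x + c = (4, 6)
Constraint values g_i(x) = a_i^T x - b_i:
  g_1((2, 1)) = 0
  g_2((2, 1)) = -3
Stationarity residual: grad f(x) + sum_i lambda_i a_i = (0, 0)
  -> stationarity OK
Primal feasibility (all g_i <= 0): OK
Dual feasibility (all lambda_i >= 0): OK
Complementary slackness (lambda_i * g_i(x) = 0 for all i): FAILS

Verdict: the first failing condition is complementary_slackness -> comp.

comp


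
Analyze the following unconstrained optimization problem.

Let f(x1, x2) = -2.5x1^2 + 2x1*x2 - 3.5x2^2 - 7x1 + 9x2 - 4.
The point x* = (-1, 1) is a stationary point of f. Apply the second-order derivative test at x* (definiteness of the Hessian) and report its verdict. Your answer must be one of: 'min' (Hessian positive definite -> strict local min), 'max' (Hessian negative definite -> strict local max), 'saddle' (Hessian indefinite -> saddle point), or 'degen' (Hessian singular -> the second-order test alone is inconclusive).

Compute the Hessian H = grad^2 f:
  H = [[-5, 2], [2, -7]]
Verify stationarity: grad f(x*) = H x* + g = (0, 0).
Eigenvalues of H: -8.2361, -3.7639.
Both eigenvalues < 0, so H is negative definite -> x* is a strict local max.

max


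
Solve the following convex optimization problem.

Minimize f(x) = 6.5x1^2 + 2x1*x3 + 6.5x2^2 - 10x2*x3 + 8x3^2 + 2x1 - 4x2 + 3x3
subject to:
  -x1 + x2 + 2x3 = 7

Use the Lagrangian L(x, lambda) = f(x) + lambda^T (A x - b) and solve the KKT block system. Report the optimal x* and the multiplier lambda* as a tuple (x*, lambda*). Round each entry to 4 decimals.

Form the Lagrangian:
  L(x, lambda) = (1/2) x^T Q x + c^T x + lambda^T (A x - b)
Stationarity (grad_x L = 0): Q x + c + A^T lambda = 0.
Primal feasibility: A x = b.

This gives the KKT block system:
  [ Q   A^T ] [ x     ]   [-c ]
  [ A    0  ] [ lambda ] = [ b ]

Solving the linear system:
  x*      = (-0.8584, 2.2191, 1.9613)
  lambda* = (-5.2361)
  f(x*)   = 15.9715

x* = (-0.8584, 2.2191, 1.9613), lambda* = (-5.2361)


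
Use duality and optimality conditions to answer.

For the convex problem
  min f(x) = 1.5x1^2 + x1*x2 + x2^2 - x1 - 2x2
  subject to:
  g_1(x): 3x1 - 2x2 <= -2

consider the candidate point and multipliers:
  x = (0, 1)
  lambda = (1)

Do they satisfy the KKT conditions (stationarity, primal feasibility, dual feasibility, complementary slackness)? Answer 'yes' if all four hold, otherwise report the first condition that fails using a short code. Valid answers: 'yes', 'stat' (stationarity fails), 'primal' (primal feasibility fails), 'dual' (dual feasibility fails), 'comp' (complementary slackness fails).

Gradient of f: grad f(x) = Q x + c = (0, 0)
Constraint values g_i(x) = a_i^T x - b_i:
  g_1((0, 1)) = 0
Stationarity residual: grad f(x) + sum_i lambda_i a_i = (3, -2)
  -> stationarity FAILS
Primal feasibility (all g_i <= 0): OK
Dual feasibility (all lambda_i >= 0): OK
Complementary slackness (lambda_i * g_i(x) = 0 for all i): OK

Verdict: the first failing condition is stationarity -> stat.

stat


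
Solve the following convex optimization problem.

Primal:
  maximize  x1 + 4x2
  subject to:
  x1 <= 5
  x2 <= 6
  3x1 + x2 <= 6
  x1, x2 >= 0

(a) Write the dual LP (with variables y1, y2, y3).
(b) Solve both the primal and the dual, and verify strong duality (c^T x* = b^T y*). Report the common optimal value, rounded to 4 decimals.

The standard primal-dual pair for 'max c^T x s.t. A x <= b, x >= 0' is:
  Dual:  min b^T y  s.t.  A^T y >= c,  y >= 0.

So the dual LP is:
  minimize  5y1 + 6y2 + 6y3
  subject to:
    y1 + 3y3 >= 1
    y2 + y3 >= 4
    y1, y2, y3 >= 0

Solving the primal: x* = (0, 6).
  primal value c^T x* = 24.
Solving the dual: y* = (0, 3.6667, 0.3333).
  dual value b^T y* = 24.
Strong duality: c^T x* = b^T y*. Confirmed.

24


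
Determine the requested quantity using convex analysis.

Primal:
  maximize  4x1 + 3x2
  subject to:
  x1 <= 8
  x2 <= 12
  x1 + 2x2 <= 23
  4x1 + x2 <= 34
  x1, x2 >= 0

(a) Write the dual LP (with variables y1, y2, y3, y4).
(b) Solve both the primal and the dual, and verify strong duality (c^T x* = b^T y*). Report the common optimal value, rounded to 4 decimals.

The standard primal-dual pair for 'max c^T x s.t. A x <= b, x >= 0' is:
  Dual:  min b^T y  s.t.  A^T y >= c,  y >= 0.

So the dual LP is:
  minimize  8y1 + 12y2 + 23y3 + 34y4
  subject to:
    y1 + y3 + 4y4 >= 4
    y2 + 2y3 + y4 >= 3
    y1, y2, y3, y4 >= 0

Solving the primal: x* = (6.4286, 8.2857).
  primal value c^T x* = 50.5714.
Solving the dual: y* = (0, 0, 1.1429, 0.7143).
  dual value b^T y* = 50.5714.
Strong duality: c^T x* = b^T y*. Confirmed.

50.5714


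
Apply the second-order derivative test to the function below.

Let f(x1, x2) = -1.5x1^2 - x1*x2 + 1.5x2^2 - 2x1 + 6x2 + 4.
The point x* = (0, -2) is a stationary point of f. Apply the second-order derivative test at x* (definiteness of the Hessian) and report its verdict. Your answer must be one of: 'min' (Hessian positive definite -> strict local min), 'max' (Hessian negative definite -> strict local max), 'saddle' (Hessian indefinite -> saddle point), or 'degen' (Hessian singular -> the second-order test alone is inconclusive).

Compute the Hessian H = grad^2 f:
  H = [[-3, -1], [-1, 3]]
Verify stationarity: grad f(x*) = H x* + g = (0, 0).
Eigenvalues of H: -3.1623, 3.1623.
Eigenvalues have mixed signs, so H is indefinite -> x* is a saddle point.

saddle


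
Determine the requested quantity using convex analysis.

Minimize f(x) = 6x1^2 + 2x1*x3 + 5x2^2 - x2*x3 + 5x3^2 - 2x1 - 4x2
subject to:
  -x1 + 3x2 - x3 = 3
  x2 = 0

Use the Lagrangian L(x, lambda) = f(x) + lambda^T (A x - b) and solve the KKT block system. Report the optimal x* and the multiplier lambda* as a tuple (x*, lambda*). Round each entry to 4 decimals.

Form the Lagrangian:
  L(x, lambda) = (1/2) x^T Q x + c^T x + lambda^T (A x - b)
Stationarity (grad_x L = 0): Q x + c + A^T lambda = 0.
Primal feasibility: A x = b.

This gives the KKT block system:
  [ Q   A^T ] [ x     ]   [-c ]
  [ A    0  ] [ lambda ] = [ b ]

Solving the linear system:
  x*      = (-1.2222, 0, -1.7778)
  lambda* = (-20.2222, 62.8889)
  f(x*)   = 31.5556

x* = (-1.2222, 0, -1.7778), lambda* = (-20.2222, 62.8889)


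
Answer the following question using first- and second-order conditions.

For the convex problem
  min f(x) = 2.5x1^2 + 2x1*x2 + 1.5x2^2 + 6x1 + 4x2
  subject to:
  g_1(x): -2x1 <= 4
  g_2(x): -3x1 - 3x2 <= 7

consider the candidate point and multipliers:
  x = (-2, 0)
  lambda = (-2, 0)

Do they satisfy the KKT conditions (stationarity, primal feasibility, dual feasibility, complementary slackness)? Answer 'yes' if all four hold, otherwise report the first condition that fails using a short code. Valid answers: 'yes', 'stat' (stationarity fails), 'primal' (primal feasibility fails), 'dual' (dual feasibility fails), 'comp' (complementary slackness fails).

Gradient of f: grad f(x) = Q x + c = (-4, 0)
Constraint values g_i(x) = a_i^T x - b_i:
  g_1((-2, 0)) = 0
  g_2((-2, 0)) = -1
Stationarity residual: grad f(x) + sum_i lambda_i a_i = (0, 0)
  -> stationarity OK
Primal feasibility (all g_i <= 0): OK
Dual feasibility (all lambda_i >= 0): FAILS
Complementary slackness (lambda_i * g_i(x) = 0 for all i): OK

Verdict: the first failing condition is dual_feasibility -> dual.

dual


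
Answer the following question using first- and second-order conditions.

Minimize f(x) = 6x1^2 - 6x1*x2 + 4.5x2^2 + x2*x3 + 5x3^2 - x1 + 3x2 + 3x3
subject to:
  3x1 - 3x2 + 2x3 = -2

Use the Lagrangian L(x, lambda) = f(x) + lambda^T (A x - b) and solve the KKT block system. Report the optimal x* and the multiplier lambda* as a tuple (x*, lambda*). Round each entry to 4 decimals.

Form the Lagrangian:
  L(x, lambda) = (1/2) x^T Q x + c^T x + lambda^T (A x - b)
Stationarity (grad_x L = 0): Q x + c + A^T lambda = 0.
Primal feasibility: A x = b.

This gives the KKT block system:
  [ Q   A^T ] [ x     ]   [-c ]
  [ A    0  ] [ lambda ] = [ b ]

Solving the linear system:
  x*      = (-0.2506, 0.0284, -0.5814)
  lambda* = (1.3928)
  f(x*)   = 0.6886

x* = (-0.2506, 0.0284, -0.5814), lambda* = (1.3928)


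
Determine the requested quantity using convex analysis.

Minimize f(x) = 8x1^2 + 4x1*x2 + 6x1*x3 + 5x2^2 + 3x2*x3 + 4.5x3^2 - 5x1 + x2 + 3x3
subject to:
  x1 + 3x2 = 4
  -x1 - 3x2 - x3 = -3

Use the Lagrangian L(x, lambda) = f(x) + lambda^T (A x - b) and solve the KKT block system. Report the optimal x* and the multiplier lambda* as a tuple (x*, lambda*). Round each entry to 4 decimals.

Form the Lagrangian:
  L(x, lambda) = (1/2) x^T Q x + c^T x + lambda^T (A x - b)
Stationarity (grad_x L = 0): Q x + c + A^T lambda = 0.
Primal feasibility: A x = b.

This gives the KKT block system:
  [ Q   A^T ] [ x     ]   [-c ]
  [ A    0  ] [ lambda ] = [ b ]

Solving the linear system:
  x*      = (0.6538, 1.1154, -1)
  lambda* = (-2.6538, 1.2692)
  f(x*)   = 4.6346

x* = (0.6538, 1.1154, -1), lambda* = (-2.6538, 1.2692)


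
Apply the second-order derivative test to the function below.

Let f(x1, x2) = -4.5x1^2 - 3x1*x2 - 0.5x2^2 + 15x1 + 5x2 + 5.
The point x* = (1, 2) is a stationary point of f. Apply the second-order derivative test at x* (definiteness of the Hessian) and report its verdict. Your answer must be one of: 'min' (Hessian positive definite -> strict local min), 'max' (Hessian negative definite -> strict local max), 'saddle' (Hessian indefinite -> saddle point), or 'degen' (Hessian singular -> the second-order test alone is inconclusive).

Compute the Hessian H = grad^2 f:
  H = [[-9, -3], [-3, -1]]
Verify stationarity: grad f(x*) = H x* + g = (0, 0).
Eigenvalues of H: -10, 0.
H has a zero eigenvalue (singular; negative semidefinite but not definite), so H is neither positive definite, negative definite, nor indefinite. The second-order test alone is inconclusive -> degen.
(Indeed, f is constant along the null direction of H through x*, so x* is not a strict local extremum.)

degen


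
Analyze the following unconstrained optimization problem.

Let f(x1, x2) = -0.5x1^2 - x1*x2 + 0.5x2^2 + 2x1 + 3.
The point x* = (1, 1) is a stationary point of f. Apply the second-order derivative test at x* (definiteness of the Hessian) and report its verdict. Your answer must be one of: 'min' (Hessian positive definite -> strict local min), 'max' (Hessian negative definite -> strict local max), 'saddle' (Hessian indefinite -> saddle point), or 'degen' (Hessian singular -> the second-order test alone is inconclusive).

Compute the Hessian H = grad^2 f:
  H = [[-1, -1], [-1, 1]]
Verify stationarity: grad f(x*) = H x* + g = (0, 0).
Eigenvalues of H: -1.4142, 1.4142.
Eigenvalues have mixed signs, so H is indefinite -> x* is a saddle point.

saddle


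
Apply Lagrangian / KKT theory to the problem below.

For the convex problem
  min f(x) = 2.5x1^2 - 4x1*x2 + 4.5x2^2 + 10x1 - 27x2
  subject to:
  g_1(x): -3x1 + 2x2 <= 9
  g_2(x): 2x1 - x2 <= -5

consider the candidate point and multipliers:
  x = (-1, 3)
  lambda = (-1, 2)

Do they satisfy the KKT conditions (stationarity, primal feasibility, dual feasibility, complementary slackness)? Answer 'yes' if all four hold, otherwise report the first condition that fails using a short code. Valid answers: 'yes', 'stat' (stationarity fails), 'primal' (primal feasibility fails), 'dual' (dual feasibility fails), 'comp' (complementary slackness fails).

Gradient of f: grad f(x) = Q x + c = (-7, 4)
Constraint values g_i(x) = a_i^T x - b_i:
  g_1((-1, 3)) = 0
  g_2((-1, 3)) = 0
Stationarity residual: grad f(x) + sum_i lambda_i a_i = (0, 0)
  -> stationarity OK
Primal feasibility (all g_i <= 0): OK
Dual feasibility (all lambda_i >= 0): FAILS
Complementary slackness (lambda_i * g_i(x) = 0 for all i): OK

Verdict: the first failing condition is dual_feasibility -> dual.

dual


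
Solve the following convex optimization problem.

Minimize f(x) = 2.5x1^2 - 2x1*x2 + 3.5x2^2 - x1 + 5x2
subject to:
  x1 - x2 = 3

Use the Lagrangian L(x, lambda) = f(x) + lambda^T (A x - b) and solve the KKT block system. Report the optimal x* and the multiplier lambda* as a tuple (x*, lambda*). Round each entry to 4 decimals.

Form the Lagrangian:
  L(x, lambda) = (1/2) x^T Q x + c^T x + lambda^T (A x - b)
Stationarity (grad_x L = 0): Q x + c + A^T lambda = 0.
Primal feasibility: A x = b.

This gives the KKT block system:
  [ Q   A^T ] [ x     ]   [-c ]
  [ A    0  ] [ lambda ] = [ b ]

Solving the linear system:
  x*      = (1.375, -1.625)
  lambda* = (-9.125)
  f(x*)   = 8.9375

x* = (1.375, -1.625), lambda* = (-9.125)


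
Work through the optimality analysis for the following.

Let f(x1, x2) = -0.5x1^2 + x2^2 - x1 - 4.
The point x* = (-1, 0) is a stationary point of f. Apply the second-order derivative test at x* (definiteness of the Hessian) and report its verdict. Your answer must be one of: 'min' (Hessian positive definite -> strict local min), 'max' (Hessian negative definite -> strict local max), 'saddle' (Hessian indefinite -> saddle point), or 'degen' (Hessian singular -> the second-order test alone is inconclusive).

Compute the Hessian H = grad^2 f:
  H = [[-1, 0], [0, 2]]
Verify stationarity: grad f(x*) = H x* + g = (0, 0).
Eigenvalues of H: -1, 2.
Eigenvalues have mixed signs, so H is indefinite -> x* is a saddle point.

saddle


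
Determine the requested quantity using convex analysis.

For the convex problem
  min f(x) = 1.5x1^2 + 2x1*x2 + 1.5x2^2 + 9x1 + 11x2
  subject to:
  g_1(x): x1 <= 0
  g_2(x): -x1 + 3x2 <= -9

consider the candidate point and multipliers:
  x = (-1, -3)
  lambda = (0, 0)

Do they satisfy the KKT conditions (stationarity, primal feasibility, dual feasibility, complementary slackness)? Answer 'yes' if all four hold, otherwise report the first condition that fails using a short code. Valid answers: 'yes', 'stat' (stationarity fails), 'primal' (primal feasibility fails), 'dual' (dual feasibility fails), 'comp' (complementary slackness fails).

Gradient of f: grad f(x) = Q x + c = (0, 0)
Constraint values g_i(x) = a_i^T x - b_i:
  g_1((-1, -3)) = -1
  g_2((-1, -3)) = 1
Stationarity residual: grad f(x) + sum_i lambda_i a_i = (0, 0)
  -> stationarity OK
Primal feasibility (all g_i <= 0): FAILS
Dual feasibility (all lambda_i >= 0): OK
Complementary slackness (lambda_i * g_i(x) = 0 for all i): OK

Verdict: the first failing condition is primal_feasibility -> primal.

primal


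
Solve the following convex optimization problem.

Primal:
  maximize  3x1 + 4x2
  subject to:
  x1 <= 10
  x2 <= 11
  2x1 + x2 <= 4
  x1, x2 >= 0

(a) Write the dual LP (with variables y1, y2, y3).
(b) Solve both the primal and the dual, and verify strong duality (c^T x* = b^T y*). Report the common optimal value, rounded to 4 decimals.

The standard primal-dual pair for 'max c^T x s.t. A x <= b, x >= 0' is:
  Dual:  min b^T y  s.t.  A^T y >= c,  y >= 0.

So the dual LP is:
  minimize  10y1 + 11y2 + 4y3
  subject to:
    y1 + 2y3 >= 3
    y2 + y3 >= 4
    y1, y2, y3 >= 0

Solving the primal: x* = (0, 4).
  primal value c^T x* = 16.
Solving the dual: y* = (0, 0, 4).
  dual value b^T y* = 16.
Strong duality: c^T x* = b^T y*. Confirmed.

16


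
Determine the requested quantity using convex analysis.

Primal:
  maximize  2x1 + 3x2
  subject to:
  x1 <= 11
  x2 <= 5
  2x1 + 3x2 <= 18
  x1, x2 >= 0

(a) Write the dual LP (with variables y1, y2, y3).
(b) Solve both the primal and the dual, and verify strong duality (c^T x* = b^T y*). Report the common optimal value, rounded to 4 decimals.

The standard primal-dual pair for 'max c^T x s.t. A x <= b, x >= 0' is:
  Dual:  min b^T y  s.t.  A^T y >= c,  y >= 0.

So the dual LP is:
  minimize  11y1 + 5y2 + 18y3
  subject to:
    y1 + 2y3 >= 2
    y2 + 3y3 >= 3
    y1, y2, y3 >= 0

Solving the primal: x* = (9, 0).
  primal value c^T x* = 18.
Solving the dual: y* = (0, 0, 1).
  dual value b^T y* = 18.
Strong duality: c^T x* = b^T y*. Confirmed.

18


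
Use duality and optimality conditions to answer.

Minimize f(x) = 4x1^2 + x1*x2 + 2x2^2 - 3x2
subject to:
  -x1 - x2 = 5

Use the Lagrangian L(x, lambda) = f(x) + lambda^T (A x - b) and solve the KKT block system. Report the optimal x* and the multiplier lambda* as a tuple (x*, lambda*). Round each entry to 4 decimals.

Form the Lagrangian:
  L(x, lambda) = (1/2) x^T Q x + c^T x + lambda^T (A x - b)
Stationarity (grad_x L = 0): Q x + c + A^T lambda = 0.
Primal feasibility: A x = b.

This gives the KKT block system:
  [ Q   A^T ] [ x     ]   [-c ]
  [ A    0  ] [ lambda ] = [ b ]

Solving the linear system:
  x*      = (-1.8, -3.2)
  lambda* = (-17.6)
  f(x*)   = 48.8

x* = (-1.8, -3.2), lambda* = (-17.6)


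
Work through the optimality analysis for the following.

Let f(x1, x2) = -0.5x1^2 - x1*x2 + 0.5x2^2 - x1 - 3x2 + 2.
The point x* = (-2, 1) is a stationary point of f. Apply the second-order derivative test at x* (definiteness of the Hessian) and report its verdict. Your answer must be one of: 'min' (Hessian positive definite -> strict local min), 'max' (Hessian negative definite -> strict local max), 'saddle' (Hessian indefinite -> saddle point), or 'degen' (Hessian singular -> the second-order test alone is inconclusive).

Compute the Hessian H = grad^2 f:
  H = [[-1, -1], [-1, 1]]
Verify stationarity: grad f(x*) = H x* + g = (0, 0).
Eigenvalues of H: -1.4142, 1.4142.
Eigenvalues have mixed signs, so H is indefinite -> x* is a saddle point.

saddle


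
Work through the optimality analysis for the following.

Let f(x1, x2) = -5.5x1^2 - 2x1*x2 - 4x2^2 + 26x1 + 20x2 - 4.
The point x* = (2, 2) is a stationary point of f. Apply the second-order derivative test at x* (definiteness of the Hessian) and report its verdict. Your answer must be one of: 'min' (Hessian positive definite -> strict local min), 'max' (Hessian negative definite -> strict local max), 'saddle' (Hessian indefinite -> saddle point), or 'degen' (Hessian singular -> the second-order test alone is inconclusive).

Compute the Hessian H = grad^2 f:
  H = [[-11, -2], [-2, -8]]
Verify stationarity: grad f(x*) = H x* + g = (0, 0).
Eigenvalues of H: -12, -7.
Both eigenvalues < 0, so H is negative definite -> x* is a strict local max.

max


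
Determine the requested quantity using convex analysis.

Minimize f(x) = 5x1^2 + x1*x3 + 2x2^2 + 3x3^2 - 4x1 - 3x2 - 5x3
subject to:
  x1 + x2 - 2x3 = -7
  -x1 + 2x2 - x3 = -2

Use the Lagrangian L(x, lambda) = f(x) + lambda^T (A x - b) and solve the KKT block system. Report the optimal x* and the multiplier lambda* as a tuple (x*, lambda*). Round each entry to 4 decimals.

Form the Lagrangian:
  L(x, lambda) = (1/2) x^T Q x + c^T x + lambda^T (A x - b)
Stationarity (grad_x L = 0): Q x + c + A^T lambda = 0.
Primal feasibility: A x = b.

This gives the KKT block system:
  [ Q   A^T ] [ x     ]   [-c ]
  [ A    0  ] [ lambda ] = [ b ]

Solving the linear system:
  x*      = (-0.9091, 0.0909, 3.0909)
  lambda* = (7.5455, -2.4545)
  f(x*)   = 17.9091

x* = (-0.9091, 0.0909, 3.0909), lambda* = (7.5455, -2.4545)


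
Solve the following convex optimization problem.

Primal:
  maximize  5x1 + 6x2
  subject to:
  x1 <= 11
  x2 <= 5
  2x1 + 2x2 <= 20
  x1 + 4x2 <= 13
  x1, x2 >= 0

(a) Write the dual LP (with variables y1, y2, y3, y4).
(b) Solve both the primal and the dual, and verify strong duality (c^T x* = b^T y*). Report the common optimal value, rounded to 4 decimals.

The standard primal-dual pair for 'max c^T x s.t. A x <= b, x >= 0' is:
  Dual:  min b^T y  s.t.  A^T y >= c,  y >= 0.

So the dual LP is:
  minimize  11y1 + 5y2 + 20y3 + 13y4
  subject to:
    y1 + 2y3 + y4 >= 5
    y2 + 2y3 + 4y4 >= 6
    y1, y2, y3, y4 >= 0

Solving the primal: x* = (9, 1).
  primal value c^T x* = 51.
Solving the dual: y* = (0, 0, 2.3333, 0.3333).
  dual value b^T y* = 51.
Strong duality: c^T x* = b^T y*. Confirmed.

51


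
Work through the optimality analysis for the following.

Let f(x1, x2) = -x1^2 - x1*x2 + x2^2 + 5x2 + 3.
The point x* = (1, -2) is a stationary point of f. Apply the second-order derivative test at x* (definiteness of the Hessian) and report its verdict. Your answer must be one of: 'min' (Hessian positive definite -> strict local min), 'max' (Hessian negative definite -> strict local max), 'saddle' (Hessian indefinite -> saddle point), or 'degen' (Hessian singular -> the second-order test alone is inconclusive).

Compute the Hessian H = grad^2 f:
  H = [[-2, -1], [-1, 2]]
Verify stationarity: grad f(x*) = H x* + g = (0, 0).
Eigenvalues of H: -2.2361, 2.2361.
Eigenvalues have mixed signs, so H is indefinite -> x* is a saddle point.

saddle


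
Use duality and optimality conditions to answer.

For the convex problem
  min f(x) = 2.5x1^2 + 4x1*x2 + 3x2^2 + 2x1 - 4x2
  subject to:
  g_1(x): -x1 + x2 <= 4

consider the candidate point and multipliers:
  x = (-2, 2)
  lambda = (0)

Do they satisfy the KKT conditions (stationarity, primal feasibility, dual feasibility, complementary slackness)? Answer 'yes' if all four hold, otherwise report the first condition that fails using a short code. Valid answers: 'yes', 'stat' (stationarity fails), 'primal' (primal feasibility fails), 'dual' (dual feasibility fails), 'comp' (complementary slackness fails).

Gradient of f: grad f(x) = Q x + c = (0, 0)
Constraint values g_i(x) = a_i^T x - b_i:
  g_1((-2, 2)) = 0
Stationarity residual: grad f(x) + sum_i lambda_i a_i = (0, 0)
  -> stationarity OK
Primal feasibility (all g_i <= 0): OK
Dual feasibility (all lambda_i >= 0): OK
Complementary slackness (lambda_i * g_i(x) = 0 for all i): OK

Verdict: yes, KKT holds.

yes


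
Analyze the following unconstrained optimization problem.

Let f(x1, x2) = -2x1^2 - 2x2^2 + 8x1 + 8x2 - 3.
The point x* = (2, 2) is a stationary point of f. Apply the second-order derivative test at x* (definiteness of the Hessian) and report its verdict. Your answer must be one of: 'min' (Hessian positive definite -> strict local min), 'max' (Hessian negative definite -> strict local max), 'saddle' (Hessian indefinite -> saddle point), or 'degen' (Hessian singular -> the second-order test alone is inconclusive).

Compute the Hessian H = grad^2 f:
  H = [[-4, 0], [0, -4]]
Verify stationarity: grad f(x*) = H x* + g = (0, 0).
Eigenvalues of H: -4, -4.
Both eigenvalues < 0, so H is negative definite -> x* is a strict local max.

max


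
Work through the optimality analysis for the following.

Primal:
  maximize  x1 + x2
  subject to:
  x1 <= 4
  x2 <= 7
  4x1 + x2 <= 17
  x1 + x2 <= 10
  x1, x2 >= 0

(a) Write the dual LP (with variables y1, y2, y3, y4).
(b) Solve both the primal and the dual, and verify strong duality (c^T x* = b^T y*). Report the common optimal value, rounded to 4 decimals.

The standard primal-dual pair for 'max c^T x s.t. A x <= b, x >= 0' is:
  Dual:  min b^T y  s.t.  A^T y >= c,  y >= 0.

So the dual LP is:
  minimize  4y1 + 7y2 + 17y3 + 10y4
  subject to:
    y1 + 4y3 + y4 >= 1
    y2 + y3 + y4 >= 1
    y1, y2, y3, y4 >= 0

Solving the primal: x* = (2.5, 7).
  primal value c^T x* = 9.5.
Solving the dual: y* = (0, 0.75, 0.25, 0).
  dual value b^T y* = 9.5.
Strong duality: c^T x* = b^T y*. Confirmed.

9.5


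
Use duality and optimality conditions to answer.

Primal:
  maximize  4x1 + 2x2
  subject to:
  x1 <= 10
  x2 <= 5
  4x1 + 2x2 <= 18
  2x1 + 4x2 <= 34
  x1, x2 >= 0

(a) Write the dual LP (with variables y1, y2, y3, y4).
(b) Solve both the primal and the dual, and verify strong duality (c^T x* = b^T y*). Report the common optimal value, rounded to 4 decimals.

The standard primal-dual pair for 'max c^T x s.t. A x <= b, x >= 0' is:
  Dual:  min b^T y  s.t.  A^T y >= c,  y >= 0.

So the dual LP is:
  minimize  10y1 + 5y2 + 18y3 + 34y4
  subject to:
    y1 + 4y3 + 2y4 >= 4
    y2 + 2y3 + 4y4 >= 2
    y1, y2, y3, y4 >= 0

Solving the primal: x* = (4.5, 0).
  primal value c^T x* = 18.
Solving the dual: y* = (0, 0, 1, 0).
  dual value b^T y* = 18.
Strong duality: c^T x* = b^T y*. Confirmed.

18


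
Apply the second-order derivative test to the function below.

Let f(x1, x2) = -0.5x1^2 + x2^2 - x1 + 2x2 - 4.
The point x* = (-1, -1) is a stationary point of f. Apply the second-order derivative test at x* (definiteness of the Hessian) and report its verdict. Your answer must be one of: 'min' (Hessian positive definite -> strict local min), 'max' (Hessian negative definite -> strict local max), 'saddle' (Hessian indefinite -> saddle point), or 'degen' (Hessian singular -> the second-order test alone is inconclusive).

Compute the Hessian H = grad^2 f:
  H = [[-1, 0], [0, 2]]
Verify stationarity: grad f(x*) = H x* + g = (0, 0).
Eigenvalues of H: -1, 2.
Eigenvalues have mixed signs, so H is indefinite -> x* is a saddle point.

saddle


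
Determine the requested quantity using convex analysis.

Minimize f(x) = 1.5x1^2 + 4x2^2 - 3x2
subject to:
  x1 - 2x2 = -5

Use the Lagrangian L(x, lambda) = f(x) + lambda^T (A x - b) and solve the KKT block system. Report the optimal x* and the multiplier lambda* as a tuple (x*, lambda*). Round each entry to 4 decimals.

Form the Lagrangian:
  L(x, lambda) = (1/2) x^T Q x + c^T x + lambda^T (A x - b)
Stationarity (grad_x L = 0): Q x + c + A^T lambda = 0.
Primal feasibility: A x = b.

This gives the KKT block system:
  [ Q   A^T ] [ x     ]   [-c ]
  [ A    0  ] [ lambda ] = [ b ]

Solving the linear system:
  x*      = (-1.7, 1.65)
  lambda* = (5.1)
  f(x*)   = 10.275

x* = (-1.7, 1.65), lambda* = (5.1)


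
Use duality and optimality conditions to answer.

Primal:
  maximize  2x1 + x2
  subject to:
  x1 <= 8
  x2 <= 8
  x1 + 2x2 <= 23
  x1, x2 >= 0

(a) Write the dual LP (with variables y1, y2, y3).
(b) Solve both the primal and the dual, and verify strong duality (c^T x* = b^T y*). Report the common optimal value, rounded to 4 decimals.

The standard primal-dual pair for 'max c^T x s.t. A x <= b, x >= 0' is:
  Dual:  min b^T y  s.t.  A^T y >= c,  y >= 0.

So the dual LP is:
  minimize  8y1 + 8y2 + 23y3
  subject to:
    y1 + y3 >= 2
    y2 + 2y3 >= 1
    y1, y2, y3 >= 0

Solving the primal: x* = (8, 7.5).
  primal value c^T x* = 23.5.
Solving the dual: y* = (1.5, 0, 0.5).
  dual value b^T y* = 23.5.
Strong duality: c^T x* = b^T y*. Confirmed.

23.5


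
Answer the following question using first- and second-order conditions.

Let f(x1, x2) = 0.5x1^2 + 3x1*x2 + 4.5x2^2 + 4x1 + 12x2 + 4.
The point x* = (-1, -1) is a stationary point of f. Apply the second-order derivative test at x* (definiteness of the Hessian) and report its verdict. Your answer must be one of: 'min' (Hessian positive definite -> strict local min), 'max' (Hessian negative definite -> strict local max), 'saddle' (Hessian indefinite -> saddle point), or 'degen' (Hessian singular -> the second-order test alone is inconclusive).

Compute the Hessian H = grad^2 f:
  H = [[1, 3], [3, 9]]
Verify stationarity: grad f(x*) = H x* + g = (0, 0).
Eigenvalues of H: 0, 10.
H has a zero eigenvalue (singular; positive semidefinite but not definite), so H is neither positive definite, negative definite, nor indefinite. The second-order test alone is inconclusive -> degen.
(Indeed, f is constant along the null direction of H through x*, so x* is not a strict local extremum.)

degen


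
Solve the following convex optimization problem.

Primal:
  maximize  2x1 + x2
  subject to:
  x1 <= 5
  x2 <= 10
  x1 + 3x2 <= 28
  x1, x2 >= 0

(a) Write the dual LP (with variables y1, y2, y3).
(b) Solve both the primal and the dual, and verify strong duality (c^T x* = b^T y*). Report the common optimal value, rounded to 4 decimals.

The standard primal-dual pair for 'max c^T x s.t. A x <= b, x >= 0' is:
  Dual:  min b^T y  s.t.  A^T y >= c,  y >= 0.

So the dual LP is:
  minimize  5y1 + 10y2 + 28y3
  subject to:
    y1 + y3 >= 2
    y2 + 3y3 >= 1
    y1, y2, y3 >= 0

Solving the primal: x* = (5, 7.6667).
  primal value c^T x* = 17.6667.
Solving the dual: y* = (1.6667, 0, 0.3333).
  dual value b^T y* = 17.6667.
Strong duality: c^T x* = b^T y*. Confirmed.

17.6667


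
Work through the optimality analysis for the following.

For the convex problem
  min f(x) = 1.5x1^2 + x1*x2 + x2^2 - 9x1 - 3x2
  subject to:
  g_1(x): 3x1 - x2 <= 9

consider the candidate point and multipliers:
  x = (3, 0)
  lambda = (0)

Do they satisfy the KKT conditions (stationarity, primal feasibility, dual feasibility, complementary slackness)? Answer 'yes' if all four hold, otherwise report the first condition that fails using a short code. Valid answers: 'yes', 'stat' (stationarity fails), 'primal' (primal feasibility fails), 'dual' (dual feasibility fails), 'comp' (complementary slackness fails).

Gradient of f: grad f(x) = Q x + c = (0, 0)
Constraint values g_i(x) = a_i^T x - b_i:
  g_1((3, 0)) = 0
Stationarity residual: grad f(x) + sum_i lambda_i a_i = (0, 0)
  -> stationarity OK
Primal feasibility (all g_i <= 0): OK
Dual feasibility (all lambda_i >= 0): OK
Complementary slackness (lambda_i * g_i(x) = 0 for all i): OK

Verdict: yes, KKT holds.

yes


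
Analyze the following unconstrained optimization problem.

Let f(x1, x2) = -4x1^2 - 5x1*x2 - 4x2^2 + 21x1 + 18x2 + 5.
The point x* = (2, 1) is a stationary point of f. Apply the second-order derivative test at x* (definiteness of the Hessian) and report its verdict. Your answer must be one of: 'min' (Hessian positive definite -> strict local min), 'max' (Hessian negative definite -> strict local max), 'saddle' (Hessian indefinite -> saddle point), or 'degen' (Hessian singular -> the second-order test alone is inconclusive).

Compute the Hessian H = grad^2 f:
  H = [[-8, -5], [-5, -8]]
Verify stationarity: grad f(x*) = H x* + g = (0, 0).
Eigenvalues of H: -13, -3.
Both eigenvalues < 0, so H is negative definite -> x* is a strict local max.

max


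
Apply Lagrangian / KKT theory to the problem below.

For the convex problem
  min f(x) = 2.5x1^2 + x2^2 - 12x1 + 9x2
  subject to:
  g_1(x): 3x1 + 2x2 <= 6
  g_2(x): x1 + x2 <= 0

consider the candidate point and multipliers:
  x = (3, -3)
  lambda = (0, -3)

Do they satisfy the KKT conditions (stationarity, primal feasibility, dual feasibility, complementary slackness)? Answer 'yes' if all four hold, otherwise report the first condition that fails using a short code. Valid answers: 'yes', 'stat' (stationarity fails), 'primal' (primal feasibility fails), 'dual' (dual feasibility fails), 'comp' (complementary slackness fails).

Gradient of f: grad f(x) = Q x + c = (3, 3)
Constraint values g_i(x) = a_i^T x - b_i:
  g_1((3, -3)) = -3
  g_2((3, -3)) = 0
Stationarity residual: grad f(x) + sum_i lambda_i a_i = (0, 0)
  -> stationarity OK
Primal feasibility (all g_i <= 0): OK
Dual feasibility (all lambda_i >= 0): FAILS
Complementary slackness (lambda_i * g_i(x) = 0 for all i): OK

Verdict: the first failing condition is dual_feasibility -> dual.

dual


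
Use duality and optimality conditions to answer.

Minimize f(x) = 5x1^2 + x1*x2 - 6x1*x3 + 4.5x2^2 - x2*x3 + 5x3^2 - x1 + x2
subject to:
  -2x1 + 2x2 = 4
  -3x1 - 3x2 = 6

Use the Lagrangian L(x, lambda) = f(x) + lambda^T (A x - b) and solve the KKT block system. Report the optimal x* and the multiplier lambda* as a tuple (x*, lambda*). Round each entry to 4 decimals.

Form the Lagrangian:
  L(x, lambda) = (1/2) x^T Q x + c^T x + lambda^T (A x - b)
Stationarity (grad_x L = 0): Q x + c + A^T lambda = 0.
Primal feasibility: A x = b.

This gives the KKT block system:
  [ Q   A^T ] [ x     ]   [-c ]
  [ A    0  ] [ lambda ] = [ b ]

Solving the linear system:
  x*      = (-2, 0, -1.2)
  lambda* = (-3.5, -2.2667)
  f(x*)   = 14.8

x* = (-2, 0, -1.2), lambda* = (-3.5, -2.2667)
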